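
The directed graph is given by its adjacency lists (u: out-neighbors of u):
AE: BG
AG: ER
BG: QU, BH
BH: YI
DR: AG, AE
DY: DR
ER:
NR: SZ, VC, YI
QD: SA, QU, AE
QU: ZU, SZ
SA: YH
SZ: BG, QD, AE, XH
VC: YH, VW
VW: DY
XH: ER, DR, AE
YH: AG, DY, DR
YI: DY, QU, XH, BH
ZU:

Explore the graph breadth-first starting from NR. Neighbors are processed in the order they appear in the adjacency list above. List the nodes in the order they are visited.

Visit NR; enqueue SZ, VC, YI → queue [SZ, VC, YI]
Visit SZ; enqueue BG, QD, AE, XH → queue [VC, YI, BG, QD, AE, XH]
Visit VC; enqueue YH, VW → queue [YI, BG, QD, AE, XH, YH, VW]
Visit YI; enqueue DY, QU, BH → queue [BG, QD, AE, XH, YH, VW, DY, QU, BH]
Visit BG → queue [QD, AE, XH, YH, VW, DY, QU, BH]
Visit QD; enqueue SA → queue [AE, XH, YH, VW, DY, QU, BH, SA]
Visit AE → queue [XH, YH, VW, DY, QU, BH, SA]
Visit XH; enqueue ER, DR → queue [YH, VW, DY, QU, BH, SA, ER, DR]
Visit YH; enqueue AG → queue [VW, DY, QU, BH, SA, ER, DR, AG]
Visit VW → queue [DY, QU, BH, SA, ER, DR, AG]
Visit DY → queue [QU, BH, SA, ER, DR, AG]
Visit QU; enqueue ZU → queue [BH, SA, ER, DR, AG, ZU]
Visit BH → queue [SA, ER, DR, AG, ZU]
Visit SA → queue [ER, DR, AG, ZU]
Visit ER → queue [DR, AG, ZU]
Visit DR → queue [AG, ZU]
Visit AG → queue [ZU]
Visit ZU → queue []

NR → SZ → VC → YI → BG → QD → AE → XH → YH → VW → DY → QU → BH → SA → ER → DR → AG → ZU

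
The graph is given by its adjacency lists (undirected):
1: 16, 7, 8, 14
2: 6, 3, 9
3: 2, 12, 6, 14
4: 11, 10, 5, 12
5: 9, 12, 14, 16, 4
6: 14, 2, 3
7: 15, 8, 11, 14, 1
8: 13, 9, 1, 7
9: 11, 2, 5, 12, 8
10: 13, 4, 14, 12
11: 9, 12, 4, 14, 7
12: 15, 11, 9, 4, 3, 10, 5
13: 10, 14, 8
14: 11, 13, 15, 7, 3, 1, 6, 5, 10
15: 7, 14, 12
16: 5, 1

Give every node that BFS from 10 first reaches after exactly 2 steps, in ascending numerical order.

Level 0: 10
Level 1: 4, 12, 13, 14
Level 2: 1, 3, 5, 6, 7, 8, 9, 11, 15
Level 3: 2, 16

1, 3, 5, 6, 7, 8, 9, 11, 15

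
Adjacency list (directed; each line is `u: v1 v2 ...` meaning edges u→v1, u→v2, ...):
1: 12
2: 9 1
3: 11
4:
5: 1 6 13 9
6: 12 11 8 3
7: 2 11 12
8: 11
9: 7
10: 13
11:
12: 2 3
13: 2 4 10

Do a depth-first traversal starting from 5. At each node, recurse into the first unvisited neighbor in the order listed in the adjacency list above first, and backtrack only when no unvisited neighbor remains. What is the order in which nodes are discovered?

Visit 5
5 → 1
1 → 12
12 → 2
2 → 9
9 → 7
7 → 11
12 → 3
5 → 6
6 → 8
5 → 13
13 → 4
13 → 10

5 -> 1 -> 12 -> 2 -> 9 -> 7 -> 11 -> 3 -> 6 -> 8 -> 13 -> 4 -> 10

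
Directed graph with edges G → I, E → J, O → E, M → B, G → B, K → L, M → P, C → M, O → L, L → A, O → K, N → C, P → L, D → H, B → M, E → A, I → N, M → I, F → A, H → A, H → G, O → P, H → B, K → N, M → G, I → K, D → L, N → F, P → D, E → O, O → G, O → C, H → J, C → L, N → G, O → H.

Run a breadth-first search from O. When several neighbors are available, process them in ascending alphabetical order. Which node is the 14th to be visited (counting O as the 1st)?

Visit O; enqueue C, E, G, H, K, L, P → queue [C, E, G, H, K, L, P]
Visit C; enqueue M → queue [E, G, H, K, L, P, M]
Visit E; enqueue A, J → queue [G, H, K, L, P, M, A, J]
Visit G; enqueue B, I → queue [H, K, L, P, M, A, J, B, I]
Visit H → queue [K, L, P, M, A, J, B, I]
Visit K; enqueue N → queue [L, P, M, A, J, B, I, N]
Visit L → queue [P, M, A, J, B, I, N]
Visit P; enqueue D → queue [M, A, J, B, I, N, D]
Visit M → queue [A, J, B, I, N, D]
Visit A → queue [J, B, I, N, D]
Visit J → queue [B, I, N, D]
Visit B → queue [I, N, D]
Visit I → queue [N, D]
Visit N; enqueue F → queue [D, F]
Visit D → queue [F]
Visit F → queue []

Visit order: O, C, E, G, H, K, L, P, M, A, J, B, I, N, D, F

N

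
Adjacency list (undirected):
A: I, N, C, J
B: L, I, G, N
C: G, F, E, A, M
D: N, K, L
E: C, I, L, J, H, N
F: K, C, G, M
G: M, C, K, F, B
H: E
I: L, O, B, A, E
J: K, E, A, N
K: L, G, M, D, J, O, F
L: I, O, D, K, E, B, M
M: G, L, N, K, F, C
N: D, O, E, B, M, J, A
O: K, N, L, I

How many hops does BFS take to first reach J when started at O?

Level 0: O
Level 1: I, K, L, N
Level 2: A, B, D, E, F, G, J, M
Level 3: C, H
J first appears at level 2.

2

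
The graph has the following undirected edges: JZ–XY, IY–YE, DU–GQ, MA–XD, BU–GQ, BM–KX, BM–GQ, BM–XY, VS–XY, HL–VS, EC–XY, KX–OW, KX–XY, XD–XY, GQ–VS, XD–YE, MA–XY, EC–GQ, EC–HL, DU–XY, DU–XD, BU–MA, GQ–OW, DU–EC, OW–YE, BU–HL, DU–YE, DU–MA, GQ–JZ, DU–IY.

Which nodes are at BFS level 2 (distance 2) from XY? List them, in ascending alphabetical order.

BU, GQ, HL, IY, OW, YE

Level 0: XY
Level 1: BM, DU, EC, JZ, KX, MA, VS, XD
Level 2: BU, GQ, HL, IY, OW, YE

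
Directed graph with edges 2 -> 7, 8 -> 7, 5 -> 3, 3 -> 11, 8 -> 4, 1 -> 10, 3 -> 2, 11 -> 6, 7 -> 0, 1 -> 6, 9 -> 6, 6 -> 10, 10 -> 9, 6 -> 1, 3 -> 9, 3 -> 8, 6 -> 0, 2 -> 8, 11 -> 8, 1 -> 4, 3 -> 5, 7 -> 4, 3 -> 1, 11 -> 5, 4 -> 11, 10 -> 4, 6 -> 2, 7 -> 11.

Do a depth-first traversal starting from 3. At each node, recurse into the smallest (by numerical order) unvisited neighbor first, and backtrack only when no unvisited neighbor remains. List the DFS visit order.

3, 1, 4, 11, 5, 6, 0, 2, 7, 8, 10, 9

Visit 3
3 → 1
1 → 4
4 → 11
11 → 5
11 → 6
6 → 0
6 → 2
2 → 7
2 → 8
6 → 10
10 → 9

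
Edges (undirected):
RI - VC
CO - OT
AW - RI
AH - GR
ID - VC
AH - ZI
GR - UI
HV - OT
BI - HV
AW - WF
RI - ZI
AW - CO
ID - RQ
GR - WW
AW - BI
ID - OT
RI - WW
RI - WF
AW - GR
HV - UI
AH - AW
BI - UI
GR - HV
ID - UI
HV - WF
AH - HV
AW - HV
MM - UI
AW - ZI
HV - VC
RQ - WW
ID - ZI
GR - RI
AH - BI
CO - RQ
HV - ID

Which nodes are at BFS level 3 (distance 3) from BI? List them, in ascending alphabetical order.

Level 0: BI
Level 1: AH, AW, HV, UI
Level 2: CO, GR, ID, MM, OT, RI, VC, WF, ZI
Level 3: RQ, WW

RQ, WW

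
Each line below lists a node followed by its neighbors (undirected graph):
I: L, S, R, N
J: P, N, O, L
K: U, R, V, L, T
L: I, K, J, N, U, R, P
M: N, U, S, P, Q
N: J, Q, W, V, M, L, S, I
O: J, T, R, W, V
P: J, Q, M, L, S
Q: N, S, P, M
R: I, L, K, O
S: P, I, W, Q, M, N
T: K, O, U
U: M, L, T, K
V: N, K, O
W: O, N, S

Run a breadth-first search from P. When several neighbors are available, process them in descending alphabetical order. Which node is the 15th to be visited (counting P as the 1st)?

Visit P; enqueue S, Q, M, L, J → queue [S, Q, M, L, J]
Visit S; enqueue W, N, I → queue [Q, M, L, J, W, N, I]
Visit Q → queue [M, L, J, W, N, I]
Visit M; enqueue U → queue [L, J, W, N, I, U]
Visit L; enqueue R, K → queue [J, W, N, I, U, R, K]
Visit J; enqueue O → queue [W, N, I, U, R, K, O]
Visit W → queue [N, I, U, R, K, O]
Visit N; enqueue V → queue [I, U, R, K, O, V]
Visit I → queue [U, R, K, O, V]
Visit U; enqueue T → queue [R, K, O, V, T]
Visit R → queue [K, O, V, T]
Visit K → queue [O, V, T]
Visit O → queue [V, T]
Visit V → queue [T]
Visit T → queue []

Visit order: P, S, Q, M, L, J, W, N, I, U, R, K, O, V, T

T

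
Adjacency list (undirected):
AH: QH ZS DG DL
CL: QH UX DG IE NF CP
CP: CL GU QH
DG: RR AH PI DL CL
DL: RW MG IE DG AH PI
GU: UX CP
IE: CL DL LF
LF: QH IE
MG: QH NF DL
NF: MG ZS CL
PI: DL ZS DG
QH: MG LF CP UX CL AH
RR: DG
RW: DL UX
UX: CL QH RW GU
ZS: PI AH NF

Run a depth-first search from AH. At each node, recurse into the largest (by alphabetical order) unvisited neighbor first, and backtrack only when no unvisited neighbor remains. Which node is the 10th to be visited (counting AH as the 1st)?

CL

Visit AH
AH → ZS
ZS → PI
PI → DL
DL → RW
RW → UX
UX → QH
QH → MG
MG → NF
NF → CL
CL → IE
IE → LF
CL → DG
DG → RR
CL → CP
CP → GU

Visit order: AH, ZS, PI, DL, RW, UX, QH, MG, NF, CL, IE, LF, DG, RR, CP, GU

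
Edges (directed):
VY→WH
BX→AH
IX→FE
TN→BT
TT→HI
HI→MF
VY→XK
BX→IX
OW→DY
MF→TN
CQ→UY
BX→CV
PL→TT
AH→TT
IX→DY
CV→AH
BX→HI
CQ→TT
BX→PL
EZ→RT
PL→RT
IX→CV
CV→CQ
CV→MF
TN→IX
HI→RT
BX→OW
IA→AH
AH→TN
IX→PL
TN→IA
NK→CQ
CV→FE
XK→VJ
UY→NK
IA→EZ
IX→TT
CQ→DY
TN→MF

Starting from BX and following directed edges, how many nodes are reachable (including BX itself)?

19

BFS from BX visits: BX, PL, OW, IX, HI, CV, AH, TT, RT, DY, FE, MF, CQ, TN, UY, IA, BT, NK, EZ
Reachable nodes: 19 of 23 total.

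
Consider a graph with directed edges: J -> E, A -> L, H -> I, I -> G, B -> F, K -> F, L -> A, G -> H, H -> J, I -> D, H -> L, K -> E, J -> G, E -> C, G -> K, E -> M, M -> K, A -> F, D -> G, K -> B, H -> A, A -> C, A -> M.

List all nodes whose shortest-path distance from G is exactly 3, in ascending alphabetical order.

C, D, M

Level 0: G
Level 1: H, K
Level 2: A, B, E, F, I, J, L
Level 3: C, D, M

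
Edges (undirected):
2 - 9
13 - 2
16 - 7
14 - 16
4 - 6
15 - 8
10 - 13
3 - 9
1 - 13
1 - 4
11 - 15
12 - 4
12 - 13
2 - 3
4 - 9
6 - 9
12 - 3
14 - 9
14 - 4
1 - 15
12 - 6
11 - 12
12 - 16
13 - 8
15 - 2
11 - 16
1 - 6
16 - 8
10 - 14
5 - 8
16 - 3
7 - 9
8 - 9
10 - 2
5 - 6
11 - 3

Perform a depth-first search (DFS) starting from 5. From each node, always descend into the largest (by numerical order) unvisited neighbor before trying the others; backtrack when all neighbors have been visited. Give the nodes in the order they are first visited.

5, 8, 16, 14, 10, 13, 12, 11, 15, 2, 9, 7, 6, 4, 1, 3

Visit 5
5 → 8
8 → 16
16 → 14
14 → 10
10 → 13
13 → 12
12 → 11
11 → 15
15 → 2
2 → 9
9 → 7
9 → 6
6 → 4
4 → 1
9 → 3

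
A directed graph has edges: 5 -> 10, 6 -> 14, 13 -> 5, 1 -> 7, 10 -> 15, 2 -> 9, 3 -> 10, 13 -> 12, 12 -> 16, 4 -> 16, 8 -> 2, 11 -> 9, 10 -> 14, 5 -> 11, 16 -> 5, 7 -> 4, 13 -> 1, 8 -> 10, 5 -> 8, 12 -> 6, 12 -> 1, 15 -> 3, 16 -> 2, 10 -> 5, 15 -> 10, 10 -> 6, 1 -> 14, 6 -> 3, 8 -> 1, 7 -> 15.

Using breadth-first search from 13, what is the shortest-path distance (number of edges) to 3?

Level 0: 13
Level 1: 1, 5, 12
Level 2: 6, 7, 8, 10, 11, 14, 16
Level 3: 2, 3, 4, 9, 15
3 first appears at level 3.

3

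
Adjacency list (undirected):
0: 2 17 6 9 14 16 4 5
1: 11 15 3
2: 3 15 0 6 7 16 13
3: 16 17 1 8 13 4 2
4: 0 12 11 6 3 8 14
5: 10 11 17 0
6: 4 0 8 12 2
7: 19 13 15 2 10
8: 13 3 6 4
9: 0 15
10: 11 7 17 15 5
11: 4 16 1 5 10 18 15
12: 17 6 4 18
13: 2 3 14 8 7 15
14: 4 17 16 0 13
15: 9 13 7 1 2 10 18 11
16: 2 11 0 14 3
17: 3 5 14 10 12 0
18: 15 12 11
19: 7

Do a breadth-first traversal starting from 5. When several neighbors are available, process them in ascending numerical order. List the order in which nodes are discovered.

5 0 10 11 17 2 4 6 9 14 16 7 15 1 18 3 12 13 8 19

Visit 5; enqueue 0, 10, 11, 17 → queue [0, 10, 11, 17]
Visit 0; enqueue 2, 4, 6, 9, 14, 16 → queue [10, 11, 17, 2, 4, 6, 9, 14, 16]
Visit 10; enqueue 7, 15 → queue [11, 17, 2, 4, 6, 9, 14, 16, 7, 15]
Visit 11; enqueue 1, 18 → queue [17, 2, 4, 6, 9, 14, 16, 7, 15, 1, 18]
Visit 17; enqueue 3, 12 → queue [2, 4, 6, 9, 14, 16, 7, 15, 1, 18, 3, 12]
Visit 2; enqueue 13 → queue [4, 6, 9, 14, 16, 7, 15, 1, 18, 3, 12, 13]
Visit 4; enqueue 8 → queue [6, 9, 14, 16, 7, 15, 1, 18, 3, 12, 13, 8]
Visit 6 → queue [9, 14, 16, 7, 15, 1, 18, 3, 12, 13, 8]
Visit 9 → queue [14, 16, 7, 15, 1, 18, 3, 12, 13, 8]
Visit 14 → queue [16, 7, 15, 1, 18, 3, 12, 13, 8]
Visit 16 → queue [7, 15, 1, 18, 3, 12, 13, 8]
Visit 7; enqueue 19 → queue [15, 1, 18, 3, 12, 13, 8, 19]
Visit 15 → queue [1, 18, 3, 12, 13, 8, 19]
Visit 1 → queue [18, 3, 12, 13, 8, 19]
Visit 18 → queue [3, 12, 13, 8, 19]
Visit 3 → queue [12, 13, 8, 19]
Visit 12 → queue [13, 8, 19]
Visit 13 → queue [8, 19]
Visit 8 → queue [19]
Visit 19 → queue []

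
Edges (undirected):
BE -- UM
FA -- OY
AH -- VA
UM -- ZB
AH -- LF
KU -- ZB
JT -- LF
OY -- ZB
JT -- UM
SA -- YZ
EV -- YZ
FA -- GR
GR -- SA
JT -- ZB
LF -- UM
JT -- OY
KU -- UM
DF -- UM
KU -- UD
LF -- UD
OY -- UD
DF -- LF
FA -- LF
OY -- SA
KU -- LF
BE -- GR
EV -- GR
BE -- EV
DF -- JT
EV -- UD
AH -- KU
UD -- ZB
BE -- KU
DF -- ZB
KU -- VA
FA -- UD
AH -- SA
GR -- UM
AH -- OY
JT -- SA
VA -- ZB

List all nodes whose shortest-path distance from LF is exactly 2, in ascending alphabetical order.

BE, EV, GR, OY, SA, VA, ZB

Level 0: LF
Level 1: AH, DF, FA, JT, KU, UD, UM
Level 2: BE, EV, GR, OY, SA, VA, ZB
Level 3: YZ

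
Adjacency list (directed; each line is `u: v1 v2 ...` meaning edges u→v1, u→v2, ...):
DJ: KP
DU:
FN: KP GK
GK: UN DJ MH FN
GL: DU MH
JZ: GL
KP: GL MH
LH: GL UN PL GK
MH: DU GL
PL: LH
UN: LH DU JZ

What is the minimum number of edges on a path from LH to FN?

Level 0: LH
Level 1: GK, GL, PL, UN
Level 2: DJ, DU, FN, JZ, MH
Level 3: KP
FN first appears at level 2.

2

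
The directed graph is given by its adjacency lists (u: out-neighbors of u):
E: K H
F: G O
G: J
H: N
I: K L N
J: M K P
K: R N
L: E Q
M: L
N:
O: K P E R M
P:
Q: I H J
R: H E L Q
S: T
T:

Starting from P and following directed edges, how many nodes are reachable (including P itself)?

1

BFS from P visits: P
Reachable nodes: 1 of 16 total.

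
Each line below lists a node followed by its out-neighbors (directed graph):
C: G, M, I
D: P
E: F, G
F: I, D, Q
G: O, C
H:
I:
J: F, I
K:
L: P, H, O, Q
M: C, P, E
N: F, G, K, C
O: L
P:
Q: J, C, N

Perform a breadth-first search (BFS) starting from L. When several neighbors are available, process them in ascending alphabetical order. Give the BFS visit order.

L H O P Q C J N G I M F K E D

Visit L; enqueue H, O, P, Q → queue [H, O, P, Q]
Visit H → queue [O, P, Q]
Visit O → queue [P, Q]
Visit P → queue [Q]
Visit Q; enqueue C, J, N → queue [C, J, N]
Visit C; enqueue G, I, M → queue [J, N, G, I, M]
Visit J; enqueue F → queue [N, G, I, M, F]
Visit N; enqueue K → queue [G, I, M, F, K]
Visit G → queue [I, M, F, K]
Visit I → queue [M, F, K]
Visit M; enqueue E → queue [F, K, E]
Visit F; enqueue D → queue [K, E, D]
Visit K → queue [E, D]
Visit E → queue [D]
Visit D → queue []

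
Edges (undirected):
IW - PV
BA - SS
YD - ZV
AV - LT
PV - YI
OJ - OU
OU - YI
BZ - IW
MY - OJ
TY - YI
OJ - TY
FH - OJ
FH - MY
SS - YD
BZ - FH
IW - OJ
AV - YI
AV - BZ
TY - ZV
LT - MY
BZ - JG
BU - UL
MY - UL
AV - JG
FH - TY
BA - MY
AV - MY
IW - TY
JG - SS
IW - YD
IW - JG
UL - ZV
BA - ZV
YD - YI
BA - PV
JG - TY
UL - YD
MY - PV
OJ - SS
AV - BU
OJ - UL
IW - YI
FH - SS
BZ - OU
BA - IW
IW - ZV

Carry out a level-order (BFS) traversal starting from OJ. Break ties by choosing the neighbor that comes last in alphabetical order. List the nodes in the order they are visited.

OJ, UL, TY, SS, OU, MY, IW, FH, ZV, YD, BU, YI, JG, BA, BZ, PV, LT, AV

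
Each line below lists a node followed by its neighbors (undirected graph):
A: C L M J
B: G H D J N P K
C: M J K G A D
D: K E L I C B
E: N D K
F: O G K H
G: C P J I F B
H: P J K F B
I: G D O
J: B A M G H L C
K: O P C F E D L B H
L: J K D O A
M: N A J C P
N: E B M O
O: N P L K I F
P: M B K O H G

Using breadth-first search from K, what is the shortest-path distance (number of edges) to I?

2

Level 0: K
Level 1: B, C, D, E, F, H, L, O, P
Level 2: A, G, I, J, M, N
I first appears at level 2.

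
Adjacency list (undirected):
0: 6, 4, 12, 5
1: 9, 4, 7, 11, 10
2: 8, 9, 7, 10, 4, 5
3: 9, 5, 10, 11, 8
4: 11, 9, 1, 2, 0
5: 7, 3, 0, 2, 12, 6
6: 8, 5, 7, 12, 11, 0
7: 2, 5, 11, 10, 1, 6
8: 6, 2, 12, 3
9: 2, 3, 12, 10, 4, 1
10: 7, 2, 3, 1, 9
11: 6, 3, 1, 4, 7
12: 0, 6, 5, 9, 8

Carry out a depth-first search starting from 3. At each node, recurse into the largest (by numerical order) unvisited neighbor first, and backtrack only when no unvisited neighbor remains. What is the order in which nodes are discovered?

3 → 11 → 7 → 10 → 9 → 12 → 8 → 6 → 5 → 2 → 4 → 1 → 0

Visit 3
3 → 11
11 → 7
7 → 10
10 → 9
9 → 12
12 → 8
8 → 6
6 → 5
5 → 2
2 → 4
4 → 1
4 → 0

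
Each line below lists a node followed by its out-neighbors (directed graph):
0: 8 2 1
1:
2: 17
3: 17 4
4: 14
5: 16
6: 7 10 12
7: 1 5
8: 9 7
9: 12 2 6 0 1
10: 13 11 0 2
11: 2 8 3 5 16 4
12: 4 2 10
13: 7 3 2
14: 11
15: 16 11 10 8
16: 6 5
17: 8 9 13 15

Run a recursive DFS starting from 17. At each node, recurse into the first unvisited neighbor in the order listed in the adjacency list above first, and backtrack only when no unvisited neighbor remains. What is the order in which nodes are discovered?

17 8 9 12 4 14 11 2 3 5 16 6 7 1 10 13 0 15

Visit 17
17 → 8
8 → 9
9 → 12
12 → 4
4 → 14
14 → 11
11 → 2
11 → 3
11 → 5
5 → 16
16 → 6
6 → 7
7 → 1
6 → 10
10 → 13
10 → 0
17 → 15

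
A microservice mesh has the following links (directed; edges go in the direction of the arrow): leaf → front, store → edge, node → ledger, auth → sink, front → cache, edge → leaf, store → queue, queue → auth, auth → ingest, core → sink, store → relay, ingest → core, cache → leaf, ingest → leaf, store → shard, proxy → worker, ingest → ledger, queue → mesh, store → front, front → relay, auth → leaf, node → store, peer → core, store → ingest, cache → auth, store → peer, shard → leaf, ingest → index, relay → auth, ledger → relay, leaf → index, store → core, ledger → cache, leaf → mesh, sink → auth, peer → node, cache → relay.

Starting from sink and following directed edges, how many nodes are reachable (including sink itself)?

BFS from sink visits: sink, auth, ingest, leaf, core, index, ledger, front, mesh, cache, relay
Reachable nodes: 11 of 19 total.

11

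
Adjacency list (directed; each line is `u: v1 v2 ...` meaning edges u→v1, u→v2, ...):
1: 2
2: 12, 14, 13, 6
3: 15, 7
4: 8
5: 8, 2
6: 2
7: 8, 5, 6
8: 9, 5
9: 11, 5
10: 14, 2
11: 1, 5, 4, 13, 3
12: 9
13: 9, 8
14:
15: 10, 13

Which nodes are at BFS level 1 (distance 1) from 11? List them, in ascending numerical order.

Level 0: 11
Level 1: 1, 3, 4, 5, 13
Level 2: 2, 7, 8, 9, 15
Level 3: 6, 10, 12, 14

1, 3, 4, 5, 13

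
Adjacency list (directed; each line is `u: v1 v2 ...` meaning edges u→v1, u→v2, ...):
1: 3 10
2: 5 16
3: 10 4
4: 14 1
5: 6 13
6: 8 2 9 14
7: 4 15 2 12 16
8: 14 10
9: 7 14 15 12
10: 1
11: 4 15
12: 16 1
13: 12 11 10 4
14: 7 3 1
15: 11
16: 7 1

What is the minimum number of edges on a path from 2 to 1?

Level 0: 2
Level 1: 5, 16
Level 2: 1, 6, 7, 13
Level 3: 3, 4, 8, 9, 10, 11, 12, 14, 15
1 first appears at level 2.

2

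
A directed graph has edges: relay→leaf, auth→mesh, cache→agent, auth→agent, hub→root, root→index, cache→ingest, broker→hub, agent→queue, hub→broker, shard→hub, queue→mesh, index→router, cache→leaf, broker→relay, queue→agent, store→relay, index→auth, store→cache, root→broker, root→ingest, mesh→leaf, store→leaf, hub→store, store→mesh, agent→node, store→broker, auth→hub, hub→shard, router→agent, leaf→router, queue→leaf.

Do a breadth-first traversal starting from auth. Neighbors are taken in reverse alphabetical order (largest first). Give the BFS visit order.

Visit auth; enqueue mesh, hub, agent → queue [mesh, hub, agent]
Visit mesh; enqueue leaf → queue [hub, agent, leaf]
Visit hub; enqueue store, shard, root, broker → queue [agent, leaf, store, shard, root, broker]
Visit agent; enqueue queue, node → queue [leaf, store, shard, root, broker, queue, node]
Visit leaf; enqueue router → queue [store, shard, root, broker, queue, node, router]
Visit store; enqueue relay, cache → queue [shard, root, broker, queue, node, router, relay, cache]
Visit shard → queue [root, broker, queue, node, router, relay, cache]
Visit root; enqueue ingest, index → queue [broker, queue, node, router, relay, cache, ingest, index]
Visit broker → queue [queue, node, router, relay, cache, ingest, index]
Visit queue → queue [node, router, relay, cache, ingest, index]
Visit node → queue [router, relay, cache, ingest, index]
Visit router → queue [relay, cache, ingest, index]
Visit relay → queue [cache, ingest, index]
Visit cache → queue [ingest, index]
Visit ingest → queue [index]
Visit index → queue []

auth → mesh → hub → agent → leaf → store → shard → root → broker → queue → node → router → relay → cache → ingest → index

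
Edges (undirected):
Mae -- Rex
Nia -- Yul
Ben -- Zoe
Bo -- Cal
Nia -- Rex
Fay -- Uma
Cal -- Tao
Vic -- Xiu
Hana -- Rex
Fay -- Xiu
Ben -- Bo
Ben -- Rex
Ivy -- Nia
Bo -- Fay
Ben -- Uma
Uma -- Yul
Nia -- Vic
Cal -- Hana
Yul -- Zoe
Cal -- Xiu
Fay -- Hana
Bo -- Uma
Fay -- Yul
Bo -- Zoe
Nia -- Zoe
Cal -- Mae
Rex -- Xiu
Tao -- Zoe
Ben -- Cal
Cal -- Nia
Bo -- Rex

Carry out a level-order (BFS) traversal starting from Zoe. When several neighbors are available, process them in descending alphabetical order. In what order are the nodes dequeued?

Zoe, Yul, Tao, Nia, Bo, Ben, Uma, Fay, Cal, Vic, Rex, Ivy, Xiu, Hana, Mae

Visit Zoe; enqueue Yul, Tao, Nia, Bo, Ben → queue [Yul, Tao, Nia, Bo, Ben]
Visit Yul; enqueue Uma, Fay → queue [Tao, Nia, Bo, Ben, Uma, Fay]
Visit Tao; enqueue Cal → queue [Nia, Bo, Ben, Uma, Fay, Cal]
Visit Nia; enqueue Vic, Rex, Ivy → queue [Bo, Ben, Uma, Fay, Cal, Vic, Rex, Ivy]
Visit Bo → queue [Ben, Uma, Fay, Cal, Vic, Rex, Ivy]
Visit Ben → queue [Uma, Fay, Cal, Vic, Rex, Ivy]
Visit Uma → queue [Fay, Cal, Vic, Rex, Ivy]
Visit Fay; enqueue Xiu, Hana → queue [Cal, Vic, Rex, Ivy, Xiu, Hana]
Visit Cal; enqueue Mae → queue [Vic, Rex, Ivy, Xiu, Hana, Mae]
Visit Vic → queue [Rex, Ivy, Xiu, Hana, Mae]
Visit Rex → queue [Ivy, Xiu, Hana, Mae]
Visit Ivy → queue [Xiu, Hana, Mae]
Visit Xiu → queue [Hana, Mae]
Visit Hana → queue [Mae]
Visit Mae → queue []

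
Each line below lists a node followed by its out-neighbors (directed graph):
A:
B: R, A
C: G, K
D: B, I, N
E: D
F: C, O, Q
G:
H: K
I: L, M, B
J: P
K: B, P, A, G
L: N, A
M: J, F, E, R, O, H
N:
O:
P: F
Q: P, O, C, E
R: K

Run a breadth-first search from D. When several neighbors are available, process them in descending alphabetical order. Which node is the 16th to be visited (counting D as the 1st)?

Q

Visit D; enqueue N, I, B → queue [N, I, B]
Visit N → queue [I, B]
Visit I; enqueue M, L → queue [B, M, L]
Visit B; enqueue R, A → queue [M, L, R, A]
Visit M; enqueue O, J, H, F, E → queue [L, R, A, O, J, H, F, E]
Visit L → queue [R, A, O, J, H, F, E]
Visit R; enqueue K → queue [A, O, J, H, F, E, K]
Visit A → queue [O, J, H, F, E, K]
Visit O → queue [J, H, F, E, K]
Visit J; enqueue P → queue [H, F, E, K, P]
Visit H → queue [F, E, K, P]
Visit F; enqueue Q, C → queue [E, K, P, Q, C]
Visit E → queue [K, P, Q, C]
Visit K; enqueue G → queue [P, Q, C, G]
Visit P → queue [Q, C, G]
Visit Q → queue [C, G]
Visit C → queue [G]
Visit G → queue []

Visit order: D, N, I, B, M, L, R, A, O, J, H, F, E, K, P, Q, C, G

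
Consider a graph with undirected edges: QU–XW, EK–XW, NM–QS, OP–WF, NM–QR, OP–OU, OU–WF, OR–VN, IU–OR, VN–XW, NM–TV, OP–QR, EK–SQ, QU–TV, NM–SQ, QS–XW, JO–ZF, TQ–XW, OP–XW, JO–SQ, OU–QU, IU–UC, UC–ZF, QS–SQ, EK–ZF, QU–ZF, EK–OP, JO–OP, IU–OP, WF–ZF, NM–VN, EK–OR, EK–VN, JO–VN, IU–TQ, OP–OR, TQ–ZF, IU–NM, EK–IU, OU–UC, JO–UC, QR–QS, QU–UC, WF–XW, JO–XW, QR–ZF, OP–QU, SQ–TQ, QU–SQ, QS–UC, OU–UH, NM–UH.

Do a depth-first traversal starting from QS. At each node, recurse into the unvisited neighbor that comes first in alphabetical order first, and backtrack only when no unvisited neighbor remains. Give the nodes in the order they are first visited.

QS -> NM -> IU -> EK -> OP -> JO -> SQ -> QU -> OU -> UC -> ZF -> QR -> TQ -> XW -> VN -> OR -> WF -> UH -> TV

Visit QS
QS → NM
NM → IU
IU → EK
EK → OP
OP → JO
JO → SQ
SQ → QU
QU → OU
OU → UC
UC → ZF
ZF → QR
ZF → TQ
TQ → XW
XW → VN
VN → OR
XW → WF
OU → UH
QU → TV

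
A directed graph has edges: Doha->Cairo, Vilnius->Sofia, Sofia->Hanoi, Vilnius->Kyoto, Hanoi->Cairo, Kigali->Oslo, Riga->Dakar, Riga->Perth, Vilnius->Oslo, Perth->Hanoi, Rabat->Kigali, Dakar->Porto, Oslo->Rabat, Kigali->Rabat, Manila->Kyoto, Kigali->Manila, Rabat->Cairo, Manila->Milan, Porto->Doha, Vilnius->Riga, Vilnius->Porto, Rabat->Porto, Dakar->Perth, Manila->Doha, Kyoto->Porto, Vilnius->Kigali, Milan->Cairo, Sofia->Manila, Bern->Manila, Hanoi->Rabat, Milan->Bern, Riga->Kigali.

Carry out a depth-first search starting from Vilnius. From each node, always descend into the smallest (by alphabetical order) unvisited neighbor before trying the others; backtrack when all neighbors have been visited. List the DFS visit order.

Visit Vilnius
Vilnius → Kigali
Kigali → Manila
Manila → Doha
Doha → Cairo
Manila → Kyoto
Kyoto → Porto
Manila → Milan
Milan → Bern
Kigali → Oslo
Oslo → Rabat
Vilnius → Riga
Riga → Dakar
Dakar → Perth
Perth → Hanoi
Vilnius → Sofia

Vilnius -> Kigali -> Manila -> Doha -> Cairo -> Kyoto -> Porto -> Milan -> Bern -> Oslo -> Rabat -> Riga -> Dakar -> Perth -> Hanoi -> Sofia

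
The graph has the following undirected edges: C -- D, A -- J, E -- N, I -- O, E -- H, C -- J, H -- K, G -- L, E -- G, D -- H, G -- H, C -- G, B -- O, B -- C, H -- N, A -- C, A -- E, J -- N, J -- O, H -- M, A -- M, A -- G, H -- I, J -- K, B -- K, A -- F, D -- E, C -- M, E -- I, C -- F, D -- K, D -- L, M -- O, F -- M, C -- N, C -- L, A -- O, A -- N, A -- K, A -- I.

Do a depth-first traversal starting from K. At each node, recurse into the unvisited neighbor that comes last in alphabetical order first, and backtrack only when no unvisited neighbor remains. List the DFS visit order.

Visit K
K → J
J → O
O → M
M → H
H → N
N → E
E → I
I → A
A → G
G → L
L → D
D → C
C → F
C → B

K → J → O → M → H → N → E → I → A → G → L → D → C → F → B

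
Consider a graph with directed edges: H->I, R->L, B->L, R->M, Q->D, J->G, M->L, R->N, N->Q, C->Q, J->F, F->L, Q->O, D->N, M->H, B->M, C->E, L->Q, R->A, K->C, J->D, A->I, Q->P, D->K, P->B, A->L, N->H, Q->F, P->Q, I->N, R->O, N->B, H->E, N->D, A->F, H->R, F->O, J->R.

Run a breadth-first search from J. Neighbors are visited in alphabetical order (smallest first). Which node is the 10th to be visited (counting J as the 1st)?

Visit J; enqueue D, F, G, R → queue [D, F, G, R]
Visit D; enqueue K, N → queue [F, G, R, K, N]
Visit F; enqueue L, O → queue [G, R, K, N, L, O]
Visit G → queue [R, K, N, L, O]
Visit R; enqueue A, M → queue [K, N, L, O, A, M]
Visit K; enqueue C → queue [N, L, O, A, M, C]
Visit N; enqueue B, H, Q → queue [L, O, A, M, C, B, H, Q]
Visit L → queue [O, A, M, C, B, H, Q]
Visit O → queue [A, M, C, B, H, Q]
Visit A; enqueue I → queue [M, C, B, H, Q, I]
Visit M → queue [C, B, H, Q, I]
Visit C; enqueue E → queue [B, H, Q, I, E]
Visit B → queue [H, Q, I, E]
Visit H → queue [Q, I, E]
Visit Q; enqueue P → queue [I, E, P]
Visit I → queue [E, P]
Visit E → queue [P]
Visit P → queue []

Visit order: J, D, F, G, R, K, N, L, O, A, M, C, B, H, Q, I, E, P

A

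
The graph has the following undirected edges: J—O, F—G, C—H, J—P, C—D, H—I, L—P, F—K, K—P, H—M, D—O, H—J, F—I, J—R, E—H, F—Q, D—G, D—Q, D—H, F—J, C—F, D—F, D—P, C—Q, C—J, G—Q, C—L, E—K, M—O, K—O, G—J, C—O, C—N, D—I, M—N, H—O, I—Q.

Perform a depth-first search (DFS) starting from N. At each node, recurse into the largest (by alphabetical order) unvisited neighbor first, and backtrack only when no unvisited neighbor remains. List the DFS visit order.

Visit N
N → M
M → O
O → K
K → P
P → L
L → C
C → Q
Q → I
I → H
H → J
J → R
J → G
G → F
F → D
H → E

N, M, O, K, P, L, C, Q, I, H, J, R, G, F, D, E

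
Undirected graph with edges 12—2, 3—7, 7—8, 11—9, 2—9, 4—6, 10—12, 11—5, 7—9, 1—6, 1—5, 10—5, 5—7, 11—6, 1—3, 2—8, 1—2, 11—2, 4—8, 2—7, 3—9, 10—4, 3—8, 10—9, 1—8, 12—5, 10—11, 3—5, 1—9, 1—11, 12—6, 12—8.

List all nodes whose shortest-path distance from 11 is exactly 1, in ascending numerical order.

Level 0: 11
Level 1: 1, 2, 5, 6, 9, 10
Level 2: 3, 4, 7, 8, 12

1, 2, 5, 6, 9, 10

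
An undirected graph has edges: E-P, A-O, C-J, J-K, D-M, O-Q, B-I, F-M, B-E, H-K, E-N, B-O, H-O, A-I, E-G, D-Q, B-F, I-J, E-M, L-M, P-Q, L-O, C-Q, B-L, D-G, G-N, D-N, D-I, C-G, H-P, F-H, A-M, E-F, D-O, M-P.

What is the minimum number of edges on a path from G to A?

3

Level 0: G
Level 1: C, D, E, N
Level 2: B, F, I, J, M, O, P, Q
Level 3: A, H, K, L
A first appears at level 3.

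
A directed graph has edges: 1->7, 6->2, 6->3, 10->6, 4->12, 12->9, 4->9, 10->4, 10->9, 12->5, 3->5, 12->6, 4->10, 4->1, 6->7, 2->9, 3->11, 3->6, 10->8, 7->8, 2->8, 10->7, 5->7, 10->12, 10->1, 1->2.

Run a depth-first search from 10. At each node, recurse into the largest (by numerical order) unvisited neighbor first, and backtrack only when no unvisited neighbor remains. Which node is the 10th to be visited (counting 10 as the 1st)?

Visit 10
10 → 12
12 → 9
12 → 6
6 → 7
7 → 8
6 → 3
3 → 11
3 → 5
6 → 2
10 → 4
4 → 1

Visit order: 10, 12, 9, 6, 7, 8, 3, 11, 5, 2, 4, 1

2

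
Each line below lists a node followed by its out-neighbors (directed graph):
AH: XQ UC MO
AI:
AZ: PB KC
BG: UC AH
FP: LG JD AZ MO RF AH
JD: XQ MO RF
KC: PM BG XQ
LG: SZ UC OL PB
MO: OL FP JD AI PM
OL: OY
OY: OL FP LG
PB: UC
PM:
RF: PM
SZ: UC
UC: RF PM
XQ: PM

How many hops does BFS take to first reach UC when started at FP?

2

Level 0: FP
Level 1: AH, AZ, JD, LG, MO, RF
Level 2: AI, KC, OL, PB, PM, SZ, UC, XQ
Level 3: BG, OY
UC first appears at level 2.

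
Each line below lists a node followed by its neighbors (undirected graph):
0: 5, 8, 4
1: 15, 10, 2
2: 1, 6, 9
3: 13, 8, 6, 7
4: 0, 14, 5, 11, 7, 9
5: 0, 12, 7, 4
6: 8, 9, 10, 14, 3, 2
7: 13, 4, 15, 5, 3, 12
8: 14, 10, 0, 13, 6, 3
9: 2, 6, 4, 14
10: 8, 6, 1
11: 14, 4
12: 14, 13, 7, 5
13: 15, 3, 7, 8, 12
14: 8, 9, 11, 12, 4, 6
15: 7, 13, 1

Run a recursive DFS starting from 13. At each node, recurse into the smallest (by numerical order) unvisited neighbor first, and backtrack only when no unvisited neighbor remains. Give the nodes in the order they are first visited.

Visit 13
13 → 3
3 → 6
6 → 2
2 → 1
1 → 10
10 → 8
8 → 0
0 → 4
4 → 5
5 → 7
7 → 12
12 → 14
14 → 9
14 → 11
7 → 15

13, 3, 6, 2, 1, 10, 8, 0, 4, 5, 7, 12, 14, 9, 11, 15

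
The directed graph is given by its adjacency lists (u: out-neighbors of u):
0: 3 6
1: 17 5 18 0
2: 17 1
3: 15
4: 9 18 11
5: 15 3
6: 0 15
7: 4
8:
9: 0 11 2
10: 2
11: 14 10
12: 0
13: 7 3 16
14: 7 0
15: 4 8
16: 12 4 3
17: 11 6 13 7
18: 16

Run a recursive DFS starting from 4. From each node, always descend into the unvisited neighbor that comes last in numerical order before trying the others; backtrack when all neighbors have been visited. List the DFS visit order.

Visit 4
4 → 18
18 → 16
16 → 12
12 → 0
0 → 6
6 → 15
15 → 8
0 → 3
4 → 11
11 → 14
14 → 7
11 → 10
10 → 2
2 → 17
17 → 13
2 → 1
1 → 5
4 → 9

4, 18, 16, 12, 0, 6, 15, 8, 3, 11, 14, 7, 10, 2, 17, 13, 1, 5, 9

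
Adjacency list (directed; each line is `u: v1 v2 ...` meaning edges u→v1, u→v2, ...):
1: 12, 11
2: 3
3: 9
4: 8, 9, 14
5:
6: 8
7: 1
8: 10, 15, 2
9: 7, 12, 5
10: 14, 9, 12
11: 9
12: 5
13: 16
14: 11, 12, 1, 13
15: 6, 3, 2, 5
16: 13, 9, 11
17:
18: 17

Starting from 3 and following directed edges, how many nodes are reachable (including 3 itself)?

7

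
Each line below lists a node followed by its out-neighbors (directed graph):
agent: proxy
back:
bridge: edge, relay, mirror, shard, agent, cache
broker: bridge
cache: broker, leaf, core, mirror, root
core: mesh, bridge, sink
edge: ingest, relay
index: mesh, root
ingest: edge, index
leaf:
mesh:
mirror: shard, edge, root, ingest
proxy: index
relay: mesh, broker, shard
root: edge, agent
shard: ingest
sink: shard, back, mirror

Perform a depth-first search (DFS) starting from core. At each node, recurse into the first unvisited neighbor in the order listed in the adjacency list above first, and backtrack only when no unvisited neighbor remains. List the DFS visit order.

Visit core
core → mesh
core → bridge
bridge → edge
edge → ingest
ingest → index
index → root
root → agent
agent → proxy
edge → relay
relay → broker
relay → shard
bridge → mirror
bridge → cache
cache → leaf
core → sink
sink → back

core, mesh, bridge, edge, ingest, index, root, agent, proxy, relay, broker, shard, mirror, cache, leaf, sink, back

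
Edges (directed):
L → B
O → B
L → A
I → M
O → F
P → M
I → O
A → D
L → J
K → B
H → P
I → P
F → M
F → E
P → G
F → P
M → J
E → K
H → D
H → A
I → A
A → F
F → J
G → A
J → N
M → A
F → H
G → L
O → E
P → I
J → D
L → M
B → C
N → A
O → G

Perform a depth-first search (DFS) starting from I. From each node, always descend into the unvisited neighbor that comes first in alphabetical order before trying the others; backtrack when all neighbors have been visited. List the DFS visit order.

I → A → D → F → E → K → B → C → H → P → G → L → J → N → M → O

Visit I
I → A
A → D
A → F
F → E
E → K
K → B
B → C
F → H
H → P
P → G
G → L
L → J
J → N
L → M
I → O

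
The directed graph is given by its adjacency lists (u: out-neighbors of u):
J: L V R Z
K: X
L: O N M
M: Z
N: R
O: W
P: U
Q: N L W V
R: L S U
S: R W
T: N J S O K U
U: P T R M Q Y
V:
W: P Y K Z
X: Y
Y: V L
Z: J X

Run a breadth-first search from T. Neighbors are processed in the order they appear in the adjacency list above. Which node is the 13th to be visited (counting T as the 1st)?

X

Visit T; enqueue N, J, S, O, K, U → queue [N, J, S, O, K, U]
Visit N; enqueue R → queue [J, S, O, K, U, R]
Visit J; enqueue L, V, Z → queue [S, O, K, U, R, L, V, Z]
Visit S; enqueue W → queue [O, K, U, R, L, V, Z, W]
Visit O → queue [K, U, R, L, V, Z, W]
Visit K; enqueue X → queue [U, R, L, V, Z, W, X]
Visit U; enqueue P, M, Q, Y → queue [R, L, V, Z, W, X, P, M, Q, Y]
Visit R → queue [L, V, Z, W, X, P, M, Q, Y]
Visit L → queue [V, Z, W, X, P, M, Q, Y]
Visit V → queue [Z, W, X, P, M, Q, Y]
Visit Z → queue [W, X, P, M, Q, Y]
Visit W → queue [X, P, M, Q, Y]
Visit X → queue [P, M, Q, Y]
Visit P → queue [M, Q, Y]
Visit M → queue [Q, Y]
Visit Q → queue [Y]
Visit Y → queue []

Visit order: T, N, J, S, O, K, U, R, L, V, Z, W, X, P, M, Q, Y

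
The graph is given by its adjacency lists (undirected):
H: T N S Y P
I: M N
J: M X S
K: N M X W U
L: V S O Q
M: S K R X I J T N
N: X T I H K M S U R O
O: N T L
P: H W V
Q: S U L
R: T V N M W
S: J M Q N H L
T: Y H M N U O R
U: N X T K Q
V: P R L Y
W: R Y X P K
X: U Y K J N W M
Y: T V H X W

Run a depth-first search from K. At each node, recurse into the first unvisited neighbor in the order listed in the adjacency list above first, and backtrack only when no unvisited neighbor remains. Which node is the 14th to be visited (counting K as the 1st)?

W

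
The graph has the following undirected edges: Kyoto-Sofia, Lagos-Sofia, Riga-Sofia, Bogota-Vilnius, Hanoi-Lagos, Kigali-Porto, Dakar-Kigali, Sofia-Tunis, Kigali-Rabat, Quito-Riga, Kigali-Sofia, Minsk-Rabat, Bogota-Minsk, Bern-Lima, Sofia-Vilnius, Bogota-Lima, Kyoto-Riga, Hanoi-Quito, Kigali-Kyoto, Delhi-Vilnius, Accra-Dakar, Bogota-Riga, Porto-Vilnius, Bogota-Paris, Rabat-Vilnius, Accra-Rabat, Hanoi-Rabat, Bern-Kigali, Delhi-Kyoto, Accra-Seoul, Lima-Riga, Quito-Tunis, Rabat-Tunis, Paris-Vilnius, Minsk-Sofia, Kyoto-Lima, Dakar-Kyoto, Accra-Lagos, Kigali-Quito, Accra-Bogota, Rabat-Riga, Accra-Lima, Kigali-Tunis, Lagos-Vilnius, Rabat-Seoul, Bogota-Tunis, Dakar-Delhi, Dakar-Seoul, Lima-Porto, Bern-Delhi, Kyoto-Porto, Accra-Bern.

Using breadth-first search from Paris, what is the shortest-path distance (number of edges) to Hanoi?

Level 0: Paris
Level 1: Bogota, Vilnius
Level 2: Accra, Delhi, Lagos, Lima, Minsk, Porto, Rabat, Riga, Sofia, Tunis
Level 3: Bern, Dakar, Hanoi, Kigali, Kyoto, Quito, Seoul
Hanoi first appears at level 3.

3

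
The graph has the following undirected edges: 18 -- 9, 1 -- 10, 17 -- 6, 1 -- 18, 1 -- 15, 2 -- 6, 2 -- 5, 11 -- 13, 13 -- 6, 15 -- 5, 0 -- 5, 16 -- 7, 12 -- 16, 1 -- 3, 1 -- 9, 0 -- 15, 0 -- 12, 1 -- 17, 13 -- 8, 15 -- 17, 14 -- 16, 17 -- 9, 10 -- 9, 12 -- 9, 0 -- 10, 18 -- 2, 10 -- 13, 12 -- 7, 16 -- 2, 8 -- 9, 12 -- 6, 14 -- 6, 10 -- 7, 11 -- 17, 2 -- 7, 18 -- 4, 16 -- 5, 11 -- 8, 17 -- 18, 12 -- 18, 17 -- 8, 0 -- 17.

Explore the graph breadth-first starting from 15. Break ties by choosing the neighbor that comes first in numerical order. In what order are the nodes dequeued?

Visit 15; enqueue 0, 1, 5, 17 → queue [0, 1, 5, 17]
Visit 0; enqueue 10, 12 → queue [1, 5, 17, 10, 12]
Visit 1; enqueue 3, 9, 18 → queue [5, 17, 10, 12, 3, 9, 18]
Visit 5; enqueue 2, 16 → queue [17, 10, 12, 3, 9, 18, 2, 16]
Visit 17; enqueue 6, 8, 11 → queue [10, 12, 3, 9, 18, 2, 16, 6, 8, 11]
Visit 10; enqueue 7, 13 → queue [12, 3, 9, 18, 2, 16, 6, 8, 11, 7, 13]
Visit 12 → queue [3, 9, 18, 2, 16, 6, 8, 11, 7, 13]
Visit 3 → queue [9, 18, 2, 16, 6, 8, 11, 7, 13]
Visit 9 → queue [18, 2, 16, 6, 8, 11, 7, 13]
Visit 18; enqueue 4 → queue [2, 16, 6, 8, 11, 7, 13, 4]
Visit 2 → queue [16, 6, 8, 11, 7, 13, 4]
Visit 16; enqueue 14 → queue [6, 8, 11, 7, 13, 4, 14]
Visit 6 → queue [8, 11, 7, 13, 4, 14]
Visit 8 → queue [11, 7, 13, 4, 14]
Visit 11 → queue [7, 13, 4, 14]
Visit 7 → queue [13, 4, 14]
Visit 13 → queue [4, 14]
Visit 4 → queue [14]
Visit 14 → queue []

15, 0, 1, 5, 17, 10, 12, 3, 9, 18, 2, 16, 6, 8, 11, 7, 13, 4, 14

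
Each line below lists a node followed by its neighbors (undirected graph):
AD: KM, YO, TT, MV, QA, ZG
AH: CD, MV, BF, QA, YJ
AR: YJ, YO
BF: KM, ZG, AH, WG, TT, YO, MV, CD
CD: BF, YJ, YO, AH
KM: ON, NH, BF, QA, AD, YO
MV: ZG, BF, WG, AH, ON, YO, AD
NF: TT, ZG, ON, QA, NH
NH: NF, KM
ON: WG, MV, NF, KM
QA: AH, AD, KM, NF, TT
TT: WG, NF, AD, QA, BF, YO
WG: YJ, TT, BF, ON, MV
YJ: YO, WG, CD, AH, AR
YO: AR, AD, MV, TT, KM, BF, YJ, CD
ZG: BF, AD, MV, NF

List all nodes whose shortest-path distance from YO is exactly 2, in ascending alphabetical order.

AH, NF, NH, ON, QA, WG, ZG

Level 0: YO
Level 1: AD, AR, BF, CD, KM, MV, TT, YJ
Level 2: AH, NF, NH, ON, QA, WG, ZG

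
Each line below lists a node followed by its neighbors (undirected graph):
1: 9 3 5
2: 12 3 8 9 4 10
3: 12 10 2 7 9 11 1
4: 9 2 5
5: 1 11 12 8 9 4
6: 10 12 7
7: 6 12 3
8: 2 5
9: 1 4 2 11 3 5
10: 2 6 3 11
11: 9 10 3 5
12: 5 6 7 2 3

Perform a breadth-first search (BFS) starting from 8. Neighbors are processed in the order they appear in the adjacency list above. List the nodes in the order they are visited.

8, 2, 5, 12, 3, 9, 4, 10, 1, 11, 6, 7

Visit 8; enqueue 2, 5 → queue [2, 5]
Visit 2; enqueue 12, 3, 9, 4, 10 → queue [5, 12, 3, 9, 4, 10]
Visit 5; enqueue 1, 11 → queue [12, 3, 9, 4, 10, 1, 11]
Visit 12; enqueue 6, 7 → queue [3, 9, 4, 10, 1, 11, 6, 7]
Visit 3 → queue [9, 4, 10, 1, 11, 6, 7]
Visit 9 → queue [4, 10, 1, 11, 6, 7]
Visit 4 → queue [10, 1, 11, 6, 7]
Visit 10 → queue [1, 11, 6, 7]
Visit 1 → queue [11, 6, 7]
Visit 11 → queue [6, 7]
Visit 6 → queue [7]
Visit 7 → queue []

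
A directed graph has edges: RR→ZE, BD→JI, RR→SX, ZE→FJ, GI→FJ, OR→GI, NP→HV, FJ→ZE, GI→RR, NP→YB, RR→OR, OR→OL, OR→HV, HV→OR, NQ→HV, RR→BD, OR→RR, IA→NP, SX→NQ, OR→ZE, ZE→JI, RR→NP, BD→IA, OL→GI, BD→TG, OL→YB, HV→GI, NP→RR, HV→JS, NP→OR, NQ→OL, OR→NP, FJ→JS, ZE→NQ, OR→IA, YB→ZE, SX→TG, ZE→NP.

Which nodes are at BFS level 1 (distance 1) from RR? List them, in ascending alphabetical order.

Level 0: RR
Level 1: BD, NP, OR, SX, ZE
Level 2: FJ, GI, HV, IA, JI, NQ, OL, TG, YB
Level 3: JS

BD, NP, OR, SX, ZE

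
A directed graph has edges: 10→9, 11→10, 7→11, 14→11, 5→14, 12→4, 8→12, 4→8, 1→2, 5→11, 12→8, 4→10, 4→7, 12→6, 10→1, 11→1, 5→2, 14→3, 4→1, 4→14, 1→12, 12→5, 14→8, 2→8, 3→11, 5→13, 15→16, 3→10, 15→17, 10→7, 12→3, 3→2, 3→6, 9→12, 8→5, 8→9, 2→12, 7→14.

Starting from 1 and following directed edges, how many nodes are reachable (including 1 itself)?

14

BFS from 1 visits: 1, 2, 12, 8, 3, 4, 5, 6, 9, 10, 11, 7, 14, 13
Reachable nodes: 14 of 17 total.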